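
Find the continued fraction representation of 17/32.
[0; 1, 1, 7, 2]

Euclidean algorithm steps:
17 = 0 × 32 + 17
32 = 1 × 17 + 15
17 = 1 × 15 + 2
15 = 7 × 2 + 1
2 = 2 × 1 + 0
Continued fraction: [0; 1, 1, 7, 2]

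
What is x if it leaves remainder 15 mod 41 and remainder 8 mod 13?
138

Using Chinese Remainder Theorem:
M = 41 × 13 = 533
M1 = 13, M2 = 41
y1 = 13^(-1) mod 41 = 19
y2 = 41^(-1) mod 13 = 7
x = (15×13×19 + 8×41×7) mod 533 = 138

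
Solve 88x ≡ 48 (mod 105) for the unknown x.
x ≡ 96 (mod 105)

gcd(88, 105) = 1, which divides 48, so solutions exist.
Find 88^(-1) mod 105 by the extended Euclidean algorithm:
105 = 1 × 88 + 17  ⟹  17 = (1)·105 + (-1)·88
88 = 5 × 17 + 3  ⟹  3 = (-5)·105 + (6)·88
17 = 5 × 3 + 2  ⟹  2 = (26)·105 + (-31)·88
3 = 1 × 2 + 1  ⟹  1 = (-31)·105 + (37)·88
So (37)·88 ≡ 1 (mod 105), i.e. 88^(-1) ≡ 37 (mod 105).
x ≡ 37 × 48 = 1776 ≡ 96 (mod 105).
Check: 88 × 96 = 8448 ≡ 48 (mod 105).
Unique solution: x ≡ 96 (mod 105)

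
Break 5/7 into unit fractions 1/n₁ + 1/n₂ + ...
1/2 + 1/5 + 1/70

Greedy algorithm:
5/7: ceiling(7/5) = 2, use 1/2
3/14: ceiling(14/3) = 5, use 1/5
1/70: ceiling(70/1) = 70, use 1/70
Result: 5/7 = 1/2 + 1/5 + 1/70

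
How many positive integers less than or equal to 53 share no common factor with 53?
52

53 = 53
φ(n) = n × ∏(1 - 1/p) for each prime p dividing n
φ(53) = 53 × (1 - 1/53) = 52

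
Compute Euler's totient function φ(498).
164

498 = 2 × 3 × 83
φ(n) = n × ∏(1 - 1/p) for each prime p dividing n
φ(498) = 498 × (1 - 1/2) × (1 - 1/3) × (1 - 1/83) = 164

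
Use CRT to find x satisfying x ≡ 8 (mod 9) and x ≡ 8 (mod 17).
8

Using Chinese Remainder Theorem:
M = 9 × 17 = 153
M1 = 17, M2 = 9
y1 = 17^(-1) mod 9 = 8
y2 = 9^(-1) mod 17 = 2
x = (8×17×8 + 8×9×2) mod 153 = 8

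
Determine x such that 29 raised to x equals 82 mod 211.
162

Baby-step giant-step with step n = ⌈√211⌉ = 15.
Baby steps 29^j mod 211 (j:value) for j=0..14: 0:1, 1:29, 2:208, 3:124, 4:9, 5:50, 6:184, 7:61, 8:81, 9:28, 10:179, 11:127, 12:96, 13:41, 14:134.
Giant-step multiplier: 29^(-15) ≡ 29^(210-15) = 29^195 ≡ 12 (mod 211).
Giant steps γ_i = 82·12^i mod 211: γ_0=82, γ_1=140, γ_2=203, γ_3=115, γ_4=114, γ_5=102, γ_6=169, γ_7=129, γ_8=71, γ_9=8, γ_10=96 (in table at j=12).
x = i·n + j = 10·15 + 12 = 162.
Check: 29^162 ≡ 82 (mod 211).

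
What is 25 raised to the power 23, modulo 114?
43

Repeated squaring. Binary of 23 = 10111.
25^1 ≡ 25 (mod 114); 25^2 ≡ 55 (mod 114); 25^4 ≡ 61 (mod 114); 25^8 ≡ 73 (mod 114); 25^16 ≡ 85 (mod 114)
25^23 = 25^1 × 25^2 × 25^4 × 25^16 ≡ 43 (mod 114)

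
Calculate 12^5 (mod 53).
50

Repeated squaring. Binary of 5 = 101.
12^1 ≡ 12 (mod 53); 12^2 ≡ 38 (mod 53); 12^4 ≡ 13 (mod 53)
12^5 = 12^1 × 12^4 ≡ 50 (mod 53)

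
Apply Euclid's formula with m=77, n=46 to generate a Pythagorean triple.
(3813, 7084, 8045)

Euclid's formula: a = m² - n², b = 2mn, c = m² + n²
m = 77, n = 46
a = 77² - 46² = 5929 - 2116 = 3813
b = 2 × 77 × 46 = 7084
c = 77² + 46² = 5929 + 2116 = 8045
Verification: 3813² + 7084² = 14538969 + 50183056 = 64722025 = 8045² ✓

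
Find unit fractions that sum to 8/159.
1/20 + 1/3180

Greedy algorithm:
8/159: ceiling(159/8) = 20, use 1/20
1/3180: ceiling(3180/1) = 3180, use 1/3180
Result: 8/159 = 1/20 + 1/3180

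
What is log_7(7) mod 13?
1

Baby-step giant-step with step n = ⌈√13⌉ = 4.
Baby steps 7^j mod 13 (j:value) for j=0..3: 0:1, 1:7, 2:10, 3:5.
h = 7 is already in the table at j=1, so x = 1.
Check: 7^1 ≡ 7 (mod 13).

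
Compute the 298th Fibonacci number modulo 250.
149

Matrix identity: Q^n = [[F_(n+1), F_n], [F_n, F_(n-1)]] with Q = [[1,1],[1,0]].
n = 298 = 100101010₂. Square-and-multiply, entries mod 250:
Q^1 = [[1,1],[1,0]]
Q^2 = (Q^1)² = [[2,1],[1,1]]
Q^4 = (Q^2)² = [[5,3],[3,2]]
Q^9 = (Q^4)²·Q = [[55,34],[34,21]]
Q^18 = (Q^9)² = [[181,84],[84,97]]
Q^37 = (Q^18)²·Q = [[169,67],[67,102]]
Q^74 = (Q^37)² = [[50,157],[157,143]]
Q^149 = (Q^74)²·Q = [[200,149],[149,51]]
Q^298 = (Q^149)² = [[201,149],[149,52]]
F_298 mod 250 = Q^298[0][1] = 149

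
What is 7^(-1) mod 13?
2

gcd(7, 13) = 1, so the inverse exists.
Extended Euclidean algorithm on (13, 7):
13 = 1 × 7 + 6  ⟹  6 = (1)·13 + (-1)·7
7 = 1 × 6 + 1  ⟹  1 = (-1)·13 + (2)·7
So (2)·7 ≡ 1 (mod 13), i.e. 7^(-1) ≡ 2 (mod 13).
Check: 7 × 2 = 14 ≡ 1 (mod 13)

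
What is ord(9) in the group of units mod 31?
15

31 is prime, so ord(9) divides φ(31) = 30.
Divisors of 30: 1, 2, 3, 5, 6, 10, 15, 30.
Repeated squaring: 9^1 ≡ 9, 9^2 ≡ 19, 9^4 ≡ 20, 9^8 ≡ 28, 9^16 ≡ 9 (mod 31).
Test 9^d mod 31 for each divisor d in increasing order:
9^1 ≡ 9
9^2 ≡ 19
9^3 = 9^2·9^1 ≡ 16
9^5 = 9^4·9^1 ≡ 25
9^6 = 9^4·9^2 ≡ 8
9^10 = 9^8·9^2 ≡ 5
9^15 = 9^8·9^4·9^2·9^1 ≡ 1  ← first divisor giving 1
The order is 15.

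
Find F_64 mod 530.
263

Matrix identity: Q^n = [[F_(n+1), F_n], [F_n, F_(n-1)]] with Q = [[1,1],[1,0]].
n = 64 = 1000000₂. Square-and-multiply, entries mod 530:
Q^1 = [[1,1],[1,0]]
Q^2 = (Q^1)² = [[2,1],[1,1]]
Q^4 = (Q^2)² = [[5,3],[3,2]]
Q^8 = (Q^4)² = [[34,21],[21,13]]
Q^16 = (Q^8)² = [[7,457],[457,80]]
Q^32 = (Q^16)² = [[78,9],[9,69]]
Q^64 = (Q^32)² = [[335,263],[263,72]]
F_64 mod 530 = Q^64[0][1] = 263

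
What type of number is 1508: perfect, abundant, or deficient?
deficient

Proper divisors of 1508: sum = 1 + 2 + 4 + 13 + 26 + 29 + 52 + 58 + 116 + 377 + 754 = 1432
Since 1432 < 1508, 1508 is deficient.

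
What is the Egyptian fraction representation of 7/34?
1/5 + 1/170

Greedy algorithm:
7/34: ceiling(34/7) = 5, use 1/5
1/170: ceiling(170/1) = 170, use 1/170
Result: 7/34 = 1/5 + 1/170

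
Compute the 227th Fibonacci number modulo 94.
49

Matrix identity: Q^n = [[F_(n+1), F_n], [F_n, F_(n-1)]] with Q = [[1,1],[1,0]].
n = 227 = 11100011₂. Square-and-multiply, entries mod 94:
Q^1 = [[1,1],[1,0]]
Q^3 = (Q^1)²·Q = [[3,2],[2,1]]
Q^7 = (Q^3)²·Q = [[21,13],[13,8]]
Q^14 = (Q^7)² = [[46,1],[1,45]]
Q^28 = (Q^14)² = [[49,91],[91,52]]
Q^56 = (Q^28)² = [[60,73],[73,81]]
Q^113 = (Q^56)²·Q = [[46,93],[93,47]]
Q^227 = (Q^113)²·Q = [[50,49],[49,1]]
F_227 mod 94 = Q^227[0][1] = 49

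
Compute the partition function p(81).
18004327

p(n) counts ways to write n as a sum of positive integers (order ignored).
Euler's pentagonal recurrence: p(k) = p(k-1) + p(k-2) - p(k-5) - p(k-7) + p(k-12) + p(k-15) - ... (offsets j(3j∓1)/2, signs ++--, p(0)=1, p(<0)=0).
DP table for k = 0..80: p(0)=1, p(1)=1, p(2)=2, p(3)=3, p(4)=5, p(5)=7, p(6)=11, p(7)=15, p(8)=22, p(9)=30, p(10)=42, p(11)=56, p(12)=77, p(13)=101, p(14)=135, p(15)=176, p(16)=231, p(17)=297, p(18)=385, p(19)=490, p(20)=627, p(21)=792, p(22)=1002, p(23)=1255, p(24)=1575, p(25)=1958, p(26)=2436, p(27)=3010, p(28)=3718, p(29)=4565, p(30)=5604, p(31)=6842, p(32)=8349, p(33)=10143, p(34)=12310, p(35)=14883, p(36)=17977, p(37)=21637, p(38)=26015, p(39)=31185, p(40)=37338, p(41)=44583, p(42)=53174, p(43)=63261, p(44)=75175, p(45)=89134, p(46)=105558, p(47)=124754, p(48)=147273, p(49)=173525, p(50)=204226, p(51)=239943, p(52)=281589, p(53)=329931, p(54)=386155, p(55)=451276, p(56)=526823, p(57)=614154, p(58)=715220, p(59)=831820, p(60)=966467, p(61)=1121505, p(62)=1300156, p(63)=1505499, p(64)=1741630, p(65)=2012558, p(66)=2323520, p(67)=2679689, p(68)=3087735, p(69)=3554345, p(70)=4087968, p(71)=4697205, p(72)=5392783, p(73)=6185689, p(74)=7089500, p(75)=8118264, p(76)=9289091, p(77)=10619863, p(78)=12132164, p(79)=13848650, p(80)=15796476.
Final step: p(81) = p(80) + p(79) - p(76) - p(74) + p(69) + p(66) - p(59) - p(55) + p(46) + p(41) - p(30) - p(24) + p(11) + p(4)
= 15796476 + 13848650 - 9289091 - 7089500 + 3554345 + 2323520 - 831820 - 451276 + 105558 + 44583 - 5604 - 1575 + 56 + 5
= 18004327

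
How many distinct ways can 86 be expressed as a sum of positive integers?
34262962

p(n) counts ways to write n as a sum of positive integers (order ignored).
Euler's pentagonal recurrence: p(k) = p(k-1) + p(k-2) - p(k-5) - p(k-7) + p(k-12) + p(k-15) - ... (offsets j(3j∓1)/2, signs ++--, p(0)=1, p(<0)=0).
DP table for k = 0..85: p(0)=1, p(1)=1, p(2)=2, p(3)=3, p(4)=5, p(5)=7, p(6)=11, p(7)=15, p(8)=22, p(9)=30, p(10)=42, p(11)=56, p(12)=77, p(13)=101, p(14)=135, p(15)=176, p(16)=231, p(17)=297, p(18)=385, p(19)=490, p(20)=627, p(21)=792, p(22)=1002, p(23)=1255, p(24)=1575, p(25)=1958, p(26)=2436, p(27)=3010, p(28)=3718, p(29)=4565, p(30)=5604, p(31)=6842, p(32)=8349, p(33)=10143, p(34)=12310, p(35)=14883, p(36)=17977, p(37)=21637, p(38)=26015, p(39)=31185, p(40)=37338, p(41)=44583, p(42)=53174, p(43)=63261, p(44)=75175, p(45)=89134, p(46)=105558, p(47)=124754, p(48)=147273, p(49)=173525, p(50)=204226, p(51)=239943, p(52)=281589, p(53)=329931, p(54)=386155, p(55)=451276, p(56)=526823, p(57)=614154, p(58)=715220, p(59)=831820, p(60)=966467, p(61)=1121505, p(62)=1300156, p(63)=1505499, p(64)=1741630, p(65)=2012558, p(66)=2323520, p(67)=2679689, p(68)=3087735, p(69)=3554345, p(70)=4087968, p(71)=4697205, p(72)=5392783, p(73)=6185689, p(74)=7089500, p(75)=8118264, p(76)=9289091, p(77)=10619863, p(78)=12132164, p(79)=13848650, p(80)=15796476, p(81)=18004327, p(82)=20506255, p(83)=23338469, p(84)=26543660, p(85)=30167357.
Final step: p(86) = p(85) + p(84) - p(81) - p(79) + p(74) + p(71) - p(64) - p(60) + p(51) + p(46) - p(35) - p(29) + p(16) + p(9)
= 30167357 + 26543660 - 18004327 - 13848650 + 7089500 + 4697205 - 1741630 - 966467 + 239943 + 105558 - 14883 - 4565 + 231 + 30
= 34262962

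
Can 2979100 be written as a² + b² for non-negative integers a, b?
Not possible

Factorization: 2979100 = 2^2 × 5^2 × 31^3
By Fermat: n is sum of two squares iff every prime p ≡ 3 (mod 4) appears to even power.
Prime(s) ≡ 3 (mod 4) with odd exponent: [(31, 3)]
Therefore 2979100 cannot be expressed as a² + b².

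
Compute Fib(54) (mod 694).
514

Matrix identity: Q^n = [[F_(n+1), F_n], [F_n, F_(n-1)]] with Q = [[1,1],[1,0]].
n = 54 = 110110₂. Square-and-multiply, entries mod 694:
Q^1 = [[1,1],[1,0]]
Q^3 = (Q^1)²·Q = [[3,2],[2,1]]
Q^6 = (Q^3)² = [[13,8],[8,5]]
Q^13 = (Q^6)²·Q = [[377,233],[233,144]]
Q^27 = (Q^13)²·Q = [[653,16],[16,637]]
Q^54 = (Q^27)² = [[549,514],[514,35]]
F_54 mod 694 = Q^54[0][1] = 514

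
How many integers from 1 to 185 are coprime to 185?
144

185 = 5 × 37
φ(n) = n × ∏(1 - 1/p) for each prime p dividing n
φ(185) = 185 × (1 - 1/5) × (1 - 1/37) = 144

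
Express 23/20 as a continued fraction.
[1; 6, 1, 2]

Euclidean algorithm steps:
23 = 1 × 20 + 3
20 = 6 × 3 + 2
3 = 1 × 2 + 1
2 = 2 × 1 + 0
Continued fraction: [1; 6, 1, 2]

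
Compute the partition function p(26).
2436

p(n) counts ways to write n as a sum of positive integers (order ignored).
Euler's pentagonal recurrence: p(k) = p(k-1) + p(k-2) - p(k-5) - p(k-7) + p(k-12) + p(k-15) - ... (offsets j(3j∓1)/2, signs ++--, p(0)=1, p(<0)=0).
DP table for k = 0..25: p(0)=1, p(1)=1, p(2)=2, p(3)=3, p(4)=5, p(5)=7, p(6)=11, p(7)=15, p(8)=22, p(9)=30, p(10)=42, p(11)=56, p(12)=77, p(13)=101, p(14)=135, p(15)=176, p(16)=231, p(17)=297, p(18)=385, p(19)=490, p(20)=627, p(21)=792, p(22)=1002, p(23)=1255, p(24)=1575, p(25)=1958.
Final step: p(26) = p(25) + p(24) - p(21) - p(19) + p(14) + p(11) - p(4) - p(0)
= 1958 + 1575 - 792 - 490 + 135 + 56 - 5 - 1
= 2436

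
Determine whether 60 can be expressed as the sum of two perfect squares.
Not possible

Factorization: 60 = 2^2 × 3 × 5
By Fermat: n is sum of two squares iff every prime p ≡ 3 (mod 4) appears to even power.
Prime(s) ≡ 3 (mod 4) with odd exponent: [(3, 1)]
Therefore 60 cannot be expressed as a² + b².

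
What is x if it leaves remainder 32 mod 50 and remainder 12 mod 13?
532

Using Chinese Remainder Theorem:
M = 50 × 13 = 650
M1 = 13, M2 = 50
y1 = 13^(-1) mod 50 = 27
y2 = 50^(-1) mod 13 = 6
x = (32×13×27 + 12×50×6) mod 650 = 532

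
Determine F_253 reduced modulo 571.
443

Matrix identity: Q^n = [[F_(n+1), F_n], [F_n, F_(n-1)]] with Q = [[1,1],[1,0]].
n = 253 = 11111101₂. Square-and-multiply, entries mod 571:
Q^1 = [[1,1],[1,0]]
Q^3 = (Q^1)²·Q = [[3,2],[2,1]]
Q^7 = (Q^3)²·Q = [[21,13],[13,8]]
Q^15 = (Q^7)²·Q = [[416,39],[39,377]]
Q^31 = (Q^15)²·Q = [[515,422],[422,93]]
Q^63 = (Q^31)²·Q = [[410,213],[213,197]]
Q^126 = (Q^63)² = [[486,245],[245,241]]
Q^253 = (Q^126)²·Q = [[406,443],[443,534]]
F_253 mod 571 = Q^253[0][1] = 443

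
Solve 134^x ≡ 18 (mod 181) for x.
71

Baby-step giant-step with step n = ⌈√181⌉ = 14.
Baby steps 134^j mod 181 (j:value) for j=0..13: 0:1, 1:134, 2:37, 3:71, 4:102, 5:93, 6:154, 7:2, 8:87, 9:74, 10:142, 11:23, 12:5, 13:127.
Giant-step multiplier: 134^(-14) ≡ 134^(180-14) = 134^166 ≡ 136 (mod 181).
Giant steps γ_i = 18·136^i mod 181: γ_0=18, γ_1=95, γ_2=69, γ_3=153, γ_4=174, γ_5=134 (in table at j=1).
x = i·n + j = 5·14 + 1 = 71.
Check: 134^71 ≡ 18 (mod 181).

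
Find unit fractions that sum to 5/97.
1/20 + 1/647 + 1/1255180

Greedy algorithm:
5/97: ceiling(97/5) = 20, use 1/20
3/1940: ceiling(1940/3) = 647, use 1/647
1/1255180: ceiling(1255180/1) = 1255180, use 1/1255180
Result: 5/97 = 1/20 + 1/647 + 1/1255180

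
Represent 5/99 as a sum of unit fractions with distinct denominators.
1/20 + 1/1980

Greedy algorithm:
5/99: ceiling(99/5) = 20, use 1/20
1/1980: ceiling(1980/1) = 1980, use 1/1980
Result: 5/99 = 1/20 + 1/1980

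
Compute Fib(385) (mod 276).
1

Matrix identity: Q^n = [[F_(n+1), F_n], [F_n, F_(n-1)]] with Q = [[1,1],[1,0]].
n = 385 = 110000001₂. Square-and-multiply, entries mod 276:
Q^1 = [[1,1],[1,0]]
Q^3 = (Q^1)²·Q = [[3,2],[2,1]]
Q^6 = (Q^3)² = [[13,8],[8,5]]
Q^12 = (Q^6)² = [[233,144],[144,89]]
Q^24 = (Q^12)² = [[229,0],[0,229]]
Q^48 = (Q^24)² = [[1,0],[0,1]]
Q^96 = (Q^48)² = [[1,0],[0,1]]
Q^192 = (Q^96)² = [[1,0],[0,1]]
Q^385 = (Q^192)²·Q = [[1,1],[1,0]]
F_385 mod 276 = Q^385[0][1] = 1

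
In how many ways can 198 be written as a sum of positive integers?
3345365983698

p(n) counts ways to write n as a sum of positive integers (order ignored).
Euler's pentagonal recurrence: p(k) = p(k-1) + p(k-2) - p(k-5) - p(k-7) + p(k-12) + p(k-15) - ... (offsets j(3j∓1)/2, signs ++--, p(0)=1, p(<0)=0).
DP table for k = 0..197: p(0)=1, p(1)=1, p(2)=2, p(3)=3, p(4)=5, p(5)=7, p(6)=11, p(7)=15, p(8)=22, p(9)=30, p(10)=42, p(11)=56, p(12)=77, p(13)=101, p(14)=135, p(15)=176, p(16)=231, p(17)=297, p(18)=385, p(19)=490, p(20)=627, p(21)=792, p(22)=1002, p(23)=1255, p(24)=1575, p(25)=1958, p(26)=2436, p(27)=3010, p(28)=3718, p(29)=4565, p(30)=5604, p(31)=6842, p(32)=8349, p(33)=10143, p(34)=12310, p(35)=14883, p(36)=17977, p(37)=21637, p(38)=26015, p(39)=31185, p(40)=37338, p(41)=44583, p(42)=53174, p(43)=63261, p(44)=75175, p(45)=89134, p(46)=105558, p(47)=124754, p(48)=147273, p(49)=173525, p(50)=204226, p(51)=239943, p(52)=281589, p(53)=329931, p(54)=386155, p(55)=451276, p(56)=526823, p(57)=614154, p(58)=715220, p(59)=831820, p(60)=966467, p(61)=1121505, p(62)=1300156, p(63)=1505499, p(64)=1741630, p(65)=2012558, p(66)=2323520, p(67)=2679689, p(68)=3087735, p(69)=3554345, p(70)=4087968, p(71)=4697205, p(72)=5392783, p(73)=6185689, p(74)=7089500, p(75)=8118264, p(76)=9289091, p(77)=10619863, p(78)=12132164, p(79)=13848650, p(80)=15796476, p(81)=18004327, p(82)=20506255, p(83)=23338469, p(84)=26543660, p(85)=30167357, p(86)=34262962, p(87)=38887673, p(88)=44108109, p(89)=49995925, p(90)=56634173, p(91)=64112359, p(92)=72533807, p(93)=82010177, p(94)=92669720, p(95)=104651419, p(96)=118114304, p(97)=133230930, p(98)=150198136, p(99)=169229875, p(100)=190569292, p(101)=214481126, p(102)=241265379, p(103)=271248950, p(104)=304801365, p(105)=342325709, p(106)=384276336, p(107)=431149389, p(108)=483502844, p(109)=541946240, p(110)=607163746, p(111)=679903203, p(112)=761002156, p(113)=851376628, p(114)=952050665, p(115)=1064144451, p(116)=1188908248, p(117)=1327710076, p(118)=1482074143, p(119)=1653668665, p(120)=1844349560, p(121)=2056148051, p(122)=2291320912, p(123)=2552338241, p(124)=2841940500, p(125)=3163127352, p(126)=3519222692, p(127)=3913864295, p(128)=4351078600, p(129)=4835271870, p(130)=5371315400, p(131)=5964539504, p(132)=6620830889, p(133)=7346629512, p(134)=8149040695, p(135)=9035836076, p(136)=10015581680, p(137)=11097645016, p(138)=12292341831, p(139)=13610949895, p(140)=15065878135, p(141)=16670689208, p(142)=18440293320, p(143)=20390982757, p(144)=22540654445, p(145)=24908858009, p(146)=27517052599, p(147)=30388671978, p(148)=33549419497, p(149)=37027355200, p(150)=40853235313, p(151)=45060624582, p(152)=49686288421, p(153)=54770336324, p(154)=60356673280, p(155)=66493182097, p(156)=73232243759, p(157)=80630964769, p(158)=88751778802, p(159)=97662728555, p(160)=107438159466, p(161)=118159068427, p(162)=129913904637, p(163)=142798995930, p(164)=156919475295, p(165)=172389800255, p(166)=189334822579, p(167)=207890420102, p(168)=228204732751, p(169)=250438925115, p(170)=274768617130, p(171)=301384802048, p(172)=330495499613, p(173)=362326859895, p(174)=397125074750, p(175)=435157697830, p(176)=476715857290, p(177)=522115831195, p(178)=571701605655, p(179)=625846753120, p(180)=684957390936, p(181)=749474411781, p(182)=819876908323, p(183)=896684817527, p(184)=980462880430, p(185)=1071823774337, p(186)=1171432692373, p(187)=1280011042268, p(188)=1398341745571, p(189)=1527273599625, p(190)=1667727404093, p(191)=1820701100652, p(192)=1987276856363, p(193)=2168627105469, p(194)=2366022741845, p(195)=2580840212973, p(196)=2814570987591, p(197)=3068829878530.
Final step: p(198) = p(197) + p(196) - p(193) - p(191) + p(186) + p(183) - p(176) - p(172) + p(163) + p(158) - p(147) - p(141) + p(128) + p(121) - p(106) - p(98) + p(81) + p(72) - p(53) - p(43) + p(22) + p(11)
= 3068829878530 + 2814570987591 - 2168627105469 - 1820701100652 + 1171432692373 + 896684817527 - 476715857290 - 330495499613 + 142798995930 + 88751778802 - 30388671978 - 16670689208 + 4351078600 + 2056148051 - 384276336 - 150198136 + 18004327 + 5392783 - 329931 - 63261 + 1002 + 56
= 3345365983698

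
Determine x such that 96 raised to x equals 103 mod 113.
19

Baby-step giant-step with step n = ⌈√113⌉ = 11.
Baby steps 96^j mod 113 (j:value) for j=0..10: 0:1, 1:96, 2:63, 3:59, 4:14, 5:101, 6:91, 7:35, 8:83, 9:58, 10:31.
Giant-step multiplier: 96^(-11) ≡ 96^(112-11) = 96^101 ≡ 3 (mod 113).
Giant steps γ_i = 103·3^i mod 113: γ_0=103, γ_1=83 (in table at j=8).
x = i·n + j = 1·11 + 8 = 19.
Check: 96^19 ≡ 103 (mod 113).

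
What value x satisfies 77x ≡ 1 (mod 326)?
199

gcd(77, 326) = 1, so the inverse exists.
Extended Euclidean algorithm on (326, 77):
326 = 4 × 77 + 18  ⟹  18 = (1)·326 + (-4)·77
77 = 4 × 18 + 5  ⟹  5 = (-4)·326 + (17)·77
18 = 3 × 5 + 3  ⟹  3 = (13)·326 + (-55)·77
5 = 1 × 3 + 2  ⟹  2 = (-17)·326 + (72)·77
3 = 1 × 2 + 1  ⟹  1 = (30)·326 + (-127)·77
So (-127)·77 ≡ 1 (mod 326), i.e. 77^(-1) ≡ -127 ≡ 199 (mod 326).
Check: 77 × 199 = 15323 ≡ 1 (mod 326)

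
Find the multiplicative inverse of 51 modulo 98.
25

gcd(51, 98) = 1, so the inverse exists.
Extended Euclidean algorithm on (98, 51):
98 = 1 × 51 + 47  ⟹  47 = (1)·98 + (-1)·51
51 = 1 × 47 + 4  ⟹  4 = (-1)·98 + (2)·51
47 = 11 × 4 + 3  ⟹  3 = (12)·98 + (-23)·51
4 = 1 × 3 + 1  ⟹  1 = (-13)·98 + (25)·51
So (25)·51 ≡ 1 (mod 98), i.e. 51^(-1) ≡ 25 (mod 98).
Check: 51 × 25 = 1275 ≡ 1 (mod 98)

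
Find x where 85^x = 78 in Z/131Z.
39

Baby-step giant-step with step n = ⌈√131⌉ = 12.
Baby steps 85^j mod 131 (j:value) for j=0..11: 0:1, 1:85, 2:20, 3:128, 4:7, 5:71, 6:9, 7:110, 8:49, 9:104, 10:63, 11:115.
Giant-step multiplier: 85^(-12) ≡ 85^(130-12) = 85^118 ≡ 55 (mod 131).
Giant steps γ_i = 78·55^i mod 131: γ_0=78, γ_1=98, γ_2=19, γ_3=128 (in table at j=3).
x = i·n + j = 3·12 + 3 = 39.
Check: 85^39 ≡ 78 (mod 131).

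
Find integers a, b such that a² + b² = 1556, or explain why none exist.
20² + 34² (a=20, b=34)

Factorization: 1556 = 2^2 × 389
By Fermat: n is sum of two squares iff every prime p ≡ 3 (mod 4) appears to even power.
All primes ≡ 3 (mod 4) appear to even power.
Search a = 0, 1, 2, … for 1556 - a² a perfect square: first hit at a = 20: 1556 - 400 = 1156 = 34².
1556 = 20² + 34² = 400 + 1156 ✓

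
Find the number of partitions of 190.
1667727404093

p(n) counts ways to write n as a sum of positive integers (order ignored).
Euler's pentagonal recurrence: p(k) = p(k-1) + p(k-2) - p(k-5) - p(k-7) + p(k-12) + p(k-15) - ... (offsets j(3j∓1)/2, signs ++--, p(0)=1, p(<0)=0).
DP table for k = 0..189: p(0)=1, p(1)=1, p(2)=2, p(3)=3, p(4)=5, p(5)=7, p(6)=11, p(7)=15, p(8)=22, p(9)=30, p(10)=42, p(11)=56, p(12)=77, p(13)=101, p(14)=135, p(15)=176, p(16)=231, p(17)=297, p(18)=385, p(19)=490, p(20)=627, p(21)=792, p(22)=1002, p(23)=1255, p(24)=1575, p(25)=1958, p(26)=2436, p(27)=3010, p(28)=3718, p(29)=4565, p(30)=5604, p(31)=6842, p(32)=8349, p(33)=10143, p(34)=12310, p(35)=14883, p(36)=17977, p(37)=21637, p(38)=26015, p(39)=31185, p(40)=37338, p(41)=44583, p(42)=53174, p(43)=63261, p(44)=75175, p(45)=89134, p(46)=105558, p(47)=124754, p(48)=147273, p(49)=173525, p(50)=204226, p(51)=239943, p(52)=281589, p(53)=329931, p(54)=386155, p(55)=451276, p(56)=526823, p(57)=614154, p(58)=715220, p(59)=831820, p(60)=966467, p(61)=1121505, p(62)=1300156, p(63)=1505499, p(64)=1741630, p(65)=2012558, p(66)=2323520, p(67)=2679689, p(68)=3087735, p(69)=3554345, p(70)=4087968, p(71)=4697205, p(72)=5392783, p(73)=6185689, p(74)=7089500, p(75)=8118264, p(76)=9289091, p(77)=10619863, p(78)=12132164, p(79)=13848650, p(80)=15796476, p(81)=18004327, p(82)=20506255, p(83)=23338469, p(84)=26543660, p(85)=30167357, p(86)=34262962, p(87)=38887673, p(88)=44108109, p(89)=49995925, p(90)=56634173, p(91)=64112359, p(92)=72533807, p(93)=82010177, p(94)=92669720, p(95)=104651419, p(96)=118114304, p(97)=133230930, p(98)=150198136, p(99)=169229875, p(100)=190569292, p(101)=214481126, p(102)=241265379, p(103)=271248950, p(104)=304801365, p(105)=342325709, p(106)=384276336, p(107)=431149389, p(108)=483502844, p(109)=541946240, p(110)=607163746, p(111)=679903203, p(112)=761002156, p(113)=851376628, p(114)=952050665, p(115)=1064144451, p(116)=1188908248, p(117)=1327710076, p(118)=1482074143, p(119)=1653668665, p(120)=1844349560, p(121)=2056148051, p(122)=2291320912, p(123)=2552338241, p(124)=2841940500, p(125)=3163127352, p(126)=3519222692, p(127)=3913864295, p(128)=4351078600, p(129)=4835271870, p(130)=5371315400, p(131)=5964539504, p(132)=6620830889, p(133)=7346629512, p(134)=8149040695, p(135)=9035836076, p(136)=10015581680, p(137)=11097645016, p(138)=12292341831, p(139)=13610949895, p(140)=15065878135, p(141)=16670689208, p(142)=18440293320, p(143)=20390982757, p(144)=22540654445, p(145)=24908858009, p(146)=27517052599, p(147)=30388671978, p(148)=33549419497, p(149)=37027355200, p(150)=40853235313, p(151)=45060624582, p(152)=49686288421, p(153)=54770336324, p(154)=60356673280, p(155)=66493182097, p(156)=73232243759, p(157)=80630964769, p(158)=88751778802, p(159)=97662728555, p(160)=107438159466, p(161)=118159068427, p(162)=129913904637, p(163)=142798995930, p(164)=156919475295, p(165)=172389800255, p(166)=189334822579, p(167)=207890420102, p(168)=228204732751, p(169)=250438925115, p(170)=274768617130, p(171)=301384802048, p(172)=330495499613, p(173)=362326859895, p(174)=397125074750, p(175)=435157697830, p(176)=476715857290, p(177)=522115831195, p(178)=571701605655, p(179)=625846753120, p(180)=684957390936, p(181)=749474411781, p(182)=819876908323, p(183)=896684817527, p(184)=980462880430, p(185)=1071823774337, p(186)=1171432692373, p(187)=1280011042268, p(188)=1398341745571, p(189)=1527273599625.
Final step: p(190) = p(189) + p(188) - p(185) - p(183) + p(178) + p(175) - p(168) - p(164) + p(155) + p(150) - p(139) - p(133) + p(120) + p(113) - p(98) - p(90) + p(73) + p(64) - p(45) - p(35) + p(14) + p(3)
= 1527273599625 + 1398341745571 - 1071823774337 - 896684817527 + 571701605655 + 435157697830 - 228204732751 - 156919475295 + 66493182097 + 40853235313 - 13610949895 - 7346629512 + 1844349560 + 851376628 - 150198136 - 56634173 + 6185689 + 1741630 - 89134 - 14883 + 135 + 3
= 1667727404093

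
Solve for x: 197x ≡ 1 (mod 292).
209

gcd(197, 292) = 1, so the inverse exists.
Extended Euclidean algorithm on (292, 197):
292 = 1 × 197 + 95  ⟹  95 = (1)·292 + (-1)·197
197 = 2 × 95 + 7  ⟹  7 = (-2)·292 + (3)·197
95 = 13 × 7 + 4  ⟹  4 = (27)·292 + (-40)·197
7 = 1 × 4 + 3  ⟹  3 = (-29)·292 + (43)·197
4 = 1 × 3 + 1  ⟹  1 = (56)·292 + (-83)·197
So (-83)·197 ≡ 1 (mod 292), i.e. 197^(-1) ≡ -83 ≡ 209 (mod 292).
Check: 197 × 209 = 41173 ≡ 1 (mod 292)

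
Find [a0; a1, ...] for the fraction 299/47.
[6; 2, 1, 3, 4]

Euclidean algorithm steps:
299 = 6 × 47 + 17
47 = 2 × 17 + 13
17 = 1 × 13 + 4
13 = 3 × 4 + 1
4 = 4 × 1 + 0
Continued fraction: [6; 2, 1, 3, 4]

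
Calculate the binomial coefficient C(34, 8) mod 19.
13

Using Lucas' theorem:
Write n=34 and k=8 in base 19:
n in base 19: [1, 15]
k in base 19: [0, 8]
C(34,8) mod 19 = ∏ C(n_i, k_i) mod 19
Digit binomials (mod 19): C(1,0) = 1; C(15,8) = 6435 ≡ 13
Product: 1 × 13 = 13 ≡ 13 (mod 19)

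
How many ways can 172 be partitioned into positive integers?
330495499613

p(n) counts ways to write n as a sum of positive integers (order ignored).
Euler's pentagonal recurrence: p(k) = p(k-1) + p(k-2) - p(k-5) - p(k-7) + p(k-12) + p(k-15) - ... (offsets j(3j∓1)/2, signs ++--, p(0)=1, p(<0)=0).
DP table for k = 0..171: p(0)=1, p(1)=1, p(2)=2, p(3)=3, p(4)=5, p(5)=7, p(6)=11, p(7)=15, p(8)=22, p(9)=30, p(10)=42, p(11)=56, p(12)=77, p(13)=101, p(14)=135, p(15)=176, p(16)=231, p(17)=297, p(18)=385, p(19)=490, p(20)=627, p(21)=792, p(22)=1002, p(23)=1255, p(24)=1575, p(25)=1958, p(26)=2436, p(27)=3010, p(28)=3718, p(29)=4565, p(30)=5604, p(31)=6842, p(32)=8349, p(33)=10143, p(34)=12310, p(35)=14883, p(36)=17977, p(37)=21637, p(38)=26015, p(39)=31185, p(40)=37338, p(41)=44583, p(42)=53174, p(43)=63261, p(44)=75175, p(45)=89134, p(46)=105558, p(47)=124754, p(48)=147273, p(49)=173525, p(50)=204226, p(51)=239943, p(52)=281589, p(53)=329931, p(54)=386155, p(55)=451276, p(56)=526823, p(57)=614154, p(58)=715220, p(59)=831820, p(60)=966467, p(61)=1121505, p(62)=1300156, p(63)=1505499, p(64)=1741630, p(65)=2012558, p(66)=2323520, p(67)=2679689, p(68)=3087735, p(69)=3554345, p(70)=4087968, p(71)=4697205, p(72)=5392783, p(73)=6185689, p(74)=7089500, p(75)=8118264, p(76)=9289091, p(77)=10619863, p(78)=12132164, p(79)=13848650, p(80)=15796476, p(81)=18004327, p(82)=20506255, p(83)=23338469, p(84)=26543660, p(85)=30167357, p(86)=34262962, p(87)=38887673, p(88)=44108109, p(89)=49995925, p(90)=56634173, p(91)=64112359, p(92)=72533807, p(93)=82010177, p(94)=92669720, p(95)=104651419, p(96)=118114304, p(97)=133230930, p(98)=150198136, p(99)=169229875, p(100)=190569292, p(101)=214481126, p(102)=241265379, p(103)=271248950, p(104)=304801365, p(105)=342325709, p(106)=384276336, p(107)=431149389, p(108)=483502844, p(109)=541946240, p(110)=607163746, p(111)=679903203, p(112)=761002156, p(113)=851376628, p(114)=952050665, p(115)=1064144451, p(116)=1188908248, p(117)=1327710076, p(118)=1482074143, p(119)=1653668665, p(120)=1844349560, p(121)=2056148051, p(122)=2291320912, p(123)=2552338241, p(124)=2841940500, p(125)=3163127352, p(126)=3519222692, p(127)=3913864295, p(128)=4351078600, p(129)=4835271870, p(130)=5371315400, p(131)=5964539504, p(132)=6620830889, p(133)=7346629512, p(134)=8149040695, p(135)=9035836076, p(136)=10015581680, p(137)=11097645016, p(138)=12292341831, p(139)=13610949895, p(140)=15065878135, p(141)=16670689208, p(142)=18440293320, p(143)=20390982757, p(144)=22540654445, p(145)=24908858009, p(146)=27517052599, p(147)=30388671978, p(148)=33549419497, p(149)=37027355200, p(150)=40853235313, p(151)=45060624582, p(152)=49686288421, p(153)=54770336324, p(154)=60356673280, p(155)=66493182097, p(156)=73232243759, p(157)=80630964769, p(158)=88751778802, p(159)=97662728555, p(160)=107438159466, p(161)=118159068427, p(162)=129913904637, p(163)=142798995930, p(164)=156919475295, p(165)=172389800255, p(166)=189334822579, p(167)=207890420102, p(168)=228204732751, p(169)=250438925115, p(170)=274768617130, p(171)=301384802048.
Final step: p(172) = p(171) + p(170) - p(167) - p(165) + p(160) + p(157) - p(150) - p(146) + p(137) + p(132) - p(121) - p(115) + p(102) + p(95) - p(80) - p(72) + p(55) + p(46) - p(27) - p(17)
= 301384802048 + 274768617130 - 207890420102 - 172389800255 + 107438159466 + 80630964769 - 40853235313 - 27517052599 + 11097645016 + 6620830889 - 2056148051 - 1064144451 + 241265379 + 104651419 - 15796476 - 5392783 + 451276 + 105558 - 3010 - 297
= 330495499613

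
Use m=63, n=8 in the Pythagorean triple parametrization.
(3905, 1008, 4033)

Euclid's formula: a = m² - n², b = 2mn, c = m² + n²
m = 63, n = 8
a = 63² - 8² = 3969 - 64 = 3905
b = 2 × 63 × 8 = 1008
c = 63² + 8² = 3969 + 64 = 4033
Verification: 3905² + 1008² = 15249025 + 1016064 = 16265089 = 4033² ✓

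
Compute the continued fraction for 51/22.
[2; 3, 7]

Euclidean algorithm steps:
51 = 2 × 22 + 7
22 = 3 × 7 + 1
7 = 7 × 1 + 0
Continued fraction: [2; 3, 7]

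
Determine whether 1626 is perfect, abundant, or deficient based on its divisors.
abundant

Proper divisors of 1626: sum = 1 + 2 + 3 + 6 + 271 + 542 + 813 = 1638
Since 1638 > 1626, 1626 is abundant.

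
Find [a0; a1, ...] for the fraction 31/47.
[0; 1, 1, 1, 15]

Euclidean algorithm steps:
31 = 0 × 47 + 31
47 = 1 × 31 + 16
31 = 1 × 16 + 15
16 = 1 × 15 + 1
15 = 15 × 1 + 0
Continued fraction: [0; 1, 1, 1, 15]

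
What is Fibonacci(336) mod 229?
221

Matrix identity: Q^n = [[F_(n+1), F_n], [F_n, F_(n-1)]] with Q = [[1,1],[1,0]].
n = 336 = 101010000₂. Square-and-multiply, entries mod 229:
Q^1 = [[1,1],[1,0]]
Q^2 = (Q^1)² = [[2,1],[1,1]]
Q^5 = (Q^2)²·Q = [[8,5],[5,3]]
Q^10 = (Q^5)² = [[89,55],[55,34]]
Q^21 = (Q^10)²·Q = [[78,183],[183,124]]
Q^42 = (Q^21)² = [[185,97],[97,88]]
Q^84 = (Q^42)² = [[124,146],[146,207]]
Q^168 = (Q^84)² = [[52,7],[7,45]]
Q^336 = (Q^168)² = [[5,221],[221,13]]
F_336 mod 229 = Q^336[0][1] = 221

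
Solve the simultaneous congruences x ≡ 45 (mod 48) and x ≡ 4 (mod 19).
669

Using Chinese Remainder Theorem:
M = 48 × 19 = 912
M1 = 19, M2 = 48
y1 = 19^(-1) mod 48 = 43
y2 = 48^(-1) mod 19 = 2
x = (45×19×43 + 4×48×2) mod 912 = 669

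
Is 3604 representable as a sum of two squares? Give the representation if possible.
2² + 60² (a=2, b=60)

Factorization: 3604 = 2^2 × 17 × 53
By Fermat: n is sum of two squares iff every prime p ≡ 3 (mod 4) appears to even power.
All primes ≡ 3 (mod 4) appear to even power.
Search a = 0, 1, 2, … for 3604 - a² a perfect square: first hit at a = 2: 3604 - 4 = 3600 = 60².
3604 = 2² + 60² = 4 + 3600 ✓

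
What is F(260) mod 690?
555

Matrix identity: Q^n = [[F_(n+1), F_n], [F_n, F_(n-1)]] with Q = [[1,1],[1,0]].
n = 260 = 100000100₂. Square-and-multiply, entries mod 690:
Q^1 = [[1,1],[1,0]]
Q^2 = (Q^1)² = [[2,1],[1,1]]
Q^4 = (Q^2)² = [[5,3],[3,2]]
Q^8 = (Q^4)² = [[34,21],[21,13]]
Q^16 = (Q^8)² = [[217,297],[297,610]]
Q^32 = (Q^16)² = [[58,669],[669,79]]
Q^65 = (Q^32)²·Q = [[238,355],[355,573]]
Q^130 = (Q^65)² = [[509,175],[175,334]]
Q^260 = (Q^130)² = [[596,555],[555,41]]
F_260 mod 690 = Q^260[0][1] = 555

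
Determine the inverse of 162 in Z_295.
173

gcd(162, 295) = 1, so the inverse exists.
Extended Euclidean algorithm on (295, 162):
295 = 1 × 162 + 133  ⟹  133 = (1)·295 + (-1)·162
162 = 1 × 133 + 29  ⟹  29 = (-1)·295 + (2)·162
133 = 4 × 29 + 17  ⟹  17 = (5)·295 + (-9)·162
29 = 1 × 17 + 12  ⟹  12 = (-6)·295 + (11)·162
17 = 1 × 12 + 5  ⟹  5 = (11)·295 + (-20)·162
12 = 2 × 5 + 2  ⟹  2 = (-28)·295 + (51)·162
5 = 2 × 2 + 1  ⟹  1 = (67)·295 + (-122)·162
So (-122)·162 ≡ 1 (mod 295), i.e. 162^(-1) ≡ -122 ≡ 173 (mod 295).
Check: 162 × 173 = 28026 ≡ 1 (mod 295)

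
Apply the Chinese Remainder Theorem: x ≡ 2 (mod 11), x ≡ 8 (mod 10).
68

Using Chinese Remainder Theorem:
M = 11 × 10 = 110
M1 = 10, M2 = 11
y1 = 10^(-1) mod 11 = 10
y2 = 11^(-1) mod 10 = 1
x = (2×10×10 + 8×11×1) mod 110 = 68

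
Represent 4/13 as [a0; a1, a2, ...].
[0; 3, 4]

Euclidean algorithm steps:
4 = 0 × 13 + 4
13 = 3 × 4 + 1
4 = 4 × 1 + 0
Continued fraction: [0; 3, 4]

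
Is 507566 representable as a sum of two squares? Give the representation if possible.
Not possible

Factorization: 507566 = 2 × 19^3 × 37
By Fermat: n is sum of two squares iff every prime p ≡ 3 (mod 4) appears to even power.
Prime(s) ≡ 3 (mod 4) with odd exponent: [(19, 3)]
Therefore 507566 cannot be expressed as a² + b².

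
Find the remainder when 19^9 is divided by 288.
19

Repeated squaring. Binary of 9 = 1001.
19^1 ≡ 19 (mod 288); 19^2 ≡ 73 (mod 288); 19^4 ≡ 145 (mod 288); 19^8 ≡ 1 (mod 288)
19^9 = 19^1 × 19^8 ≡ 19 (mod 288)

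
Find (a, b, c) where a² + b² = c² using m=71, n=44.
(3105, 6248, 6977)

Euclid's formula: a = m² - n², b = 2mn, c = m² + n²
m = 71, n = 44
a = 71² - 44² = 5041 - 1936 = 3105
b = 2 × 71 × 44 = 6248
c = 71² + 44² = 5041 + 1936 = 6977
Verification: 3105² + 6248² = 9641025 + 39037504 = 48678529 = 6977² ✓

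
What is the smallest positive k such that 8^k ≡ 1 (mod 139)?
46

139 is prime, so ord(8) divides φ(139) = 138.
Divisors of 138: 1, 2, 3, 6, 23, 46, 69, 138.
Repeated squaring: 8^1 ≡ 8, 8^2 ≡ 64, 8^4 ≡ 65, 8^8 ≡ 55, 8^16 ≡ 106, 8^32 ≡ 116, 8^64 ≡ 112, 8^128 ≡ 34 (mod 139).
Test 8^d mod 139 for each divisor d in increasing order:
8^1 ≡ 8
8^2 ≡ 64
8^3 = 8^2·8^1 ≡ 95
8^6 = 8^4·8^2 ≡ 129
8^23 = 8^16·8^4·8^2·8^1 ≡ 138
8^46 = 8^32·8^8·8^4·8^2 ≡ 1  ← first divisor giving 1
The order is 46.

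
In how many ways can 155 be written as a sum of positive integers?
66493182097

p(n) counts ways to write n as a sum of positive integers (order ignored).
Euler's pentagonal recurrence: p(k) = p(k-1) + p(k-2) - p(k-5) - p(k-7) + p(k-12) + p(k-15) - ... (offsets j(3j∓1)/2, signs ++--, p(0)=1, p(<0)=0).
DP table for k = 0..154: p(0)=1, p(1)=1, p(2)=2, p(3)=3, p(4)=5, p(5)=7, p(6)=11, p(7)=15, p(8)=22, p(9)=30, p(10)=42, p(11)=56, p(12)=77, p(13)=101, p(14)=135, p(15)=176, p(16)=231, p(17)=297, p(18)=385, p(19)=490, p(20)=627, p(21)=792, p(22)=1002, p(23)=1255, p(24)=1575, p(25)=1958, p(26)=2436, p(27)=3010, p(28)=3718, p(29)=4565, p(30)=5604, p(31)=6842, p(32)=8349, p(33)=10143, p(34)=12310, p(35)=14883, p(36)=17977, p(37)=21637, p(38)=26015, p(39)=31185, p(40)=37338, p(41)=44583, p(42)=53174, p(43)=63261, p(44)=75175, p(45)=89134, p(46)=105558, p(47)=124754, p(48)=147273, p(49)=173525, p(50)=204226, p(51)=239943, p(52)=281589, p(53)=329931, p(54)=386155, p(55)=451276, p(56)=526823, p(57)=614154, p(58)=715220, p(59)=831820, p(60)=966467, p(61)=1121505, p(62)=1300156, p(63)=1505499, p(64)=1741630, p(65)=2012558, p(66)=2323520, p(67)=2679689, p(68)=3087735, p(69)=3554345, p(70)=4087968, p(71)=4697205, p(72)=5392783, p(73)=6185689, p(74)=7089500, p(75)=8118264, p(76)=9289091, p(77)=10619863, p(78)=12132164, p(79)=13848650, p(80)=15796476, p(81)=18004327, p(82)=20506255, p(83)=23338469, p(84)=26543660, p(85)=30167357, p(86)=34262962, p(87)=38887673, p(88)=44108109, p(89)=49995925, p(90)=56634173, p(91)=64112359, p(92)=72533807, p(93)=82010177, p(94)=92669720, p(95)=104651419, p(96)=118114304, p(97)=133230930, p(98)=150198136, p(99)=169229875, p(100)=190569292, p(101)=214481126, p(102)=241265379, p(103)=271248950, p(104)=304801365, p(105)=342325709, p(106)=384276336, p(107)=431149389, p(108)=483502844, p(109)=541946240, p(110)=607163746, p(111)=679903203, p(112)=761002156, p(113)=851376628, p(114)=952050665, p(115)=1064144451, p(116)=1188908248, p(117)=1327710076, p(118)=1482074143, p(119)=1653668665, p(120)=1844349560, p(121)=2056148051, p(122)=2291320912, p(123)=2552338241, p(124)=2841940500, p(125)=3163127352, p(126)=3519222692, p(127)=3913864295, p(128)=4351078600, p(129)=4835271870, p(130)=5371315400, p(131)=5964539504, p(132)=6620830889, p(133)=7346629512, p(134)=8149040695, p(135)=9035836076, p(136)=10015581680, p(137)=11097645016, p(138)=12292341831, p(139)=13610949895, p(140)=15065878135, p(141)=16670689208, p(142)=18440293320, p(143)=20390982757, p(144)=22540654445, p(145)=24908858009, p(146)=27517052599, p(147)=30388671978, p(148)=33549419497, p(149)=37027355200, p(150)=40853235313, p(151)=45060624582, p(152)=49686288421, p(153)=54770336324, p(154)=60356673280.
Final step: p(155) = p(154) + p(153) - p(150) - p(148) + p(143) + p(140) - p(133) - p(129) + p(120) + p(115) - p(104) - p(98) + p(85) + p(78) - p(63) - p(55) + p(38) + p(29) - p(10) - p(0)
= 60356673280 + 54770336324 - 40853235313 - 33549419497 + 20390982757 + 15065878135 - 7346629512 - 4835271870 + 1844349560 + 1064144451 - 304801365 - 150198136 + 30167357 + 12132164 - 1505499 - 451276 + 26015 + 4565 - 42 - 1
= 66493182097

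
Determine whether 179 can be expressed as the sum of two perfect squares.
Not possible

Factorization: 179 = 179
By Fermat: n is sum of two squares iff every prime p ≡ 3 (mod 4) appears to even power.
Prime(s) ≡ 3 (mod 4) with odd exponent: [(179, 1)]
Therefore 179 cannot be expressed as a² + b².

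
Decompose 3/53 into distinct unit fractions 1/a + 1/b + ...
1/18 + 1/954

Greedy algorithm:
3/53: ceiling(53/3) = 18, use 1/18
1/954: ceiling(954/1) = 954, use 1/954
Result: 3/53 = 1/18 + 1/954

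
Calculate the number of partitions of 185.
1071823774337

p(n) counts ways to write n as a sum of positive integers (order ignored).
Euler's pentagonal recurrence: p(k) = p(k-1) + p(k-2) - p(k-5) - p(k-7) + p(k-12) + p(k-15) - ... (offsets j(3j∓1)/2, signs ++--, p(0)=1, p(<0)=0).
DP table for k = 0..184: p(0)=1, p(1)=1, p(2)=2, p(3)=3, p(4)=5, p(5)=7, p(6)=11, p(7)=15, p(8)=22, p(9)=30, p(10)=42, p(11)=56, p(12)=77, p(13)=101, p(14)=135, p(15)=176, p(16)=231, p(17)=297, p(18)=385, p(19)=490, p(20)=627, p(21)=792, p(22)=1002, p(23)=1255, p(24)=1575, p(25)=1958, p(26)=2436, p(27)=3010, p(28)=3718, p(29)=4565, p(30)=5604, p(31)=6842, p(32)=8349, p(33)=10143, p(34)=12310, p(35)=14883, p(36)=17977, p(37)=21637, p(38)=26015, p(39)=31185, p(40)=37338, p(41)=44583, p(42)=53174, p(43)=63261, p(44)=75175, p(45)=89134, p(46)=105558, p(47)=124754, p(48)=147273, p(49)=173525, p(50)=204226, p(51)=239943, p(52)=281589, p(53)=329931, p(54)=386155, p(55)=451276, p(56)=526823, p(57)=614154, p(58)=715220, p(59)=831820, p(60)=966467, p(61)=1121505, p(62)=1300156, p(63)=1505499, p(64)=1741630, p(65)=2012558, p(66)=2323520, p(67)=2679689, p(68)=3087735, p(69)=3554345, p(70)=4087968, p(71)=4697205, p(72)=5392783, p(73)=6185689, p(74)=7089500, p(75)=8118264, p(76)=9289091, p(77)=10619863, p(78)=12132164, p(79)=13848650, p(80)=15796476, p(81)=18004327, p(82)=20506255, p(83)=23338469, p(84)=26543660, p(85)=30167357, p(86)=34262962, p(87)=38887673, p(88)=44108109, p(89)=49995925, p(90)=56634173, p(91)=64112359, p(92)=72533807, p(93)=82010177, p(94)=92669720, p(95)=104651419, p(96)=118114304, p(97)=133230930, p(98)=150198136, p(99)=169229875, p(100)=190569292, p(101)=214481126, p(102)=241265379, p(103)=271248950, p(104)=304801365, p(105)=342325709, p(106)=384276336, p(107)=431149389, p(108)=483502844, p(109)=541946240, p(110)=607163746, p(111)=679903203, p(112)=761002156, p(113)=851376628, p(114)=952050665, p(115)=1064144451, p(116)=1188908248, p(117)=1327710076, p(118)=1482074143, p(119)=1653668665, p(120)=1844349560, p(121)=2056148051, p(122)=2291320912, p(123)=2552338241, p(124)=2841940500, p(125)=3163127352, p(126)=3519222692, p(127)=3913864295, p(128)=4351078600, p(129)=4835271870, p(130)=5371315400, p(131)=5964539504, p(132)=6620830889, p(133)=7346629512, p(134)=8149040695, p(135)=9035836076, p(136)=10015581680, p(137)=11097645016, p(138)=12292341831, p(139)=13610949895, p(140)=15065878135, p(141)=16670689208, p(142)=18440293320, p(143)=20390982757, p(144)=22540654445, p(145)=24908858009, p(146)=27517052599, p(147)=30388671978, p(148)=33549419497, p(149)=37027355200, p(150)=40853235313, p(151)=45060624582, p(152)=49686288421, p(153)=54770336324, p(154)=60356673280, p(155)=66493182097, p(156)=73232243759, p(157)=80630964769, p(158)=88751778802, p(159)=97662728555, p(160)=107438159466, p(161)=118159068427, p(162)=129913904637, p(163)=142798995930, p(164)=156919475295, p(165)=172389800255, p(166)=189334822579, p(167)=207890420102, p(168)=228204732751, p(169)=250438925115, p(170)=274768617130, p(171)=301384802048, p(172)=330495499613, p(173)=362326859895, p(174)=397125074750, p(175)=435157697830, p(176)=476715857290, p(177)=522115831195, p(178)=571701605655, p(179)=625846753120, p(180)=684957390936, p(181)=749474411781, p(182)=819876908323, p(183)=896684817527, p(184)=980462880430.
Final step: p(185) = p(184) + p(183) - p(180) - p(178) + p(173) + p(170) - p(163) - p(159) + p(150) + p(145) - p(134) - p(128) + p(115) + p(108) - p(93) - p(85) + p(68) + p(59) - p(40) - p(30) + p(9)
= 980462880430 + 896684817527 - 684957390936 - 571701605655 + 362326859895 + 274768617130 - 142798995930 - 97662728555 + 40853235313 + 24908858009 - 8149040695 - 4351078600 + 1064144451 + 483502844 - 82010177 - 30167357 + 3087735 + 831820 - 37338 - 5604 + 30
= 1071823774337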